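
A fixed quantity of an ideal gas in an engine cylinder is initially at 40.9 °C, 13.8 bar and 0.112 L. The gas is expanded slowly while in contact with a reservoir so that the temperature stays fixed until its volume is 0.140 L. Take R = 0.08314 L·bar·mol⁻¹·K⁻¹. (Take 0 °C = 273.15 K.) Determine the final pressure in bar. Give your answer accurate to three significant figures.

Convert: T₁ = 314.0 K.
T constant ⇒ Boyle's law P V = const: T₂ = T₁; P₂ = P₁·(V₁/V₂) = 11.04 bar.

P₂ ≈ 11.0 bar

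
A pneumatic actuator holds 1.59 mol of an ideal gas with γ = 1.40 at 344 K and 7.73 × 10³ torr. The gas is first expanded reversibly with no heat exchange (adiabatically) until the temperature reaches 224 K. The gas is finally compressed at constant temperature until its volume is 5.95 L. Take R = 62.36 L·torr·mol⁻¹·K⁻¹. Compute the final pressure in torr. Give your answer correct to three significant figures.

P₃ ≈ 3.73e+03 torr

From PV = nRT: V₁ = nRT₁/P₁ = 4.412 L.
Adiabatic (γ = 1.40), T V^(γ−1) and P V^γ constant: P₂ = P₁·(T₂/T₁)^(γ/(γ−1)) = 1722 torr; V₂ = V₁·(T₁/T₂)^(1/(γ−1)) = 12.90 L.
Isothermal, so P V is constant: T₃ = T₂; P₃ = P₂·(V₂/V₃) = 3733 torr.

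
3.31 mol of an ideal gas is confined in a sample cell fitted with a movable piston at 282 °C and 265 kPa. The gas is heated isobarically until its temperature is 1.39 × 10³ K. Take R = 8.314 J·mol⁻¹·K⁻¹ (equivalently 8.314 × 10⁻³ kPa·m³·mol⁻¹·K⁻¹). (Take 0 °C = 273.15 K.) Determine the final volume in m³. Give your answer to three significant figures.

V₂ ≈ 0.144 m³

Convert: T₁ = 555.1 K.
From PV = nRT: V₁ = nRT₁/P₁ = 0.05765 m³.
Isobaric, so V/T is constant: P₂ = P₁; V₂ = V₁·(T₂/T₁) = 0.1443 m³.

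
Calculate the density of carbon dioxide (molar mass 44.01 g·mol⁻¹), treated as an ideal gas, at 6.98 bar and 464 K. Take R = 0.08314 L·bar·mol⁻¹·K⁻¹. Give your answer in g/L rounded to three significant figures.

ρ = PM/(RT) = (6.98 × 44.01) / (0.08314 × 464.0)

ρ ≈ 7.96 g/L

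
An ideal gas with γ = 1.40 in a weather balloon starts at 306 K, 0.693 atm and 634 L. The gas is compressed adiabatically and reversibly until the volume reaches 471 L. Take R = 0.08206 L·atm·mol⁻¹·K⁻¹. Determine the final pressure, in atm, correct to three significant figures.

P₂ ≈ 1.05 atm

Adiabatic (γ = 1.40), T V^(γ−1) and P V^γ constant: T₂ = T₁·(V₁/V₂)^(γ−1) = 344.6 K; P₂ = P₁·(V₁/V₂)^γ = 1.051 atm.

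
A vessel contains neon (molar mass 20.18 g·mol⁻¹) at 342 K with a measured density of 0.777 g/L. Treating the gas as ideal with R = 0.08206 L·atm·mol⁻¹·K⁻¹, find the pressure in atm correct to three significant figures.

P ≈ 1.08 atm

ρ = PM/(RT) ⇒ P = ρRT/M = (0.777 × 0.08206 × 342.0) / 20.18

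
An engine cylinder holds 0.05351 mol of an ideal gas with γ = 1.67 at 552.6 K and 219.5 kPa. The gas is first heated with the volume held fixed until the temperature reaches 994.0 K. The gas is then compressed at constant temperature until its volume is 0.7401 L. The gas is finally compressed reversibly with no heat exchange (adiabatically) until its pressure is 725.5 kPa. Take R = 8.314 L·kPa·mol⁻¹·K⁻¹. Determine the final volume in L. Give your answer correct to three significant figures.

From PV = nRT: V₁ = nRT₁/P₁ = 1.120 L.
Isochoric, so P/T is constant: V₂ = V₁; P₂ = P₁·(T₂/T₁) = 394.8 kPa.
Isothermal, so P V is constant: T₃ = T₂; P₃ = P₂·(V₂/V₃) = 597.5 kPa.
Adiabatic (γ = 1.67), T V^(γ−1) and P V^γ constant: T₄ = T₃·(P₄/P₃)^((γ−1)/γ) = 1074 K; V₄ = V₃·(P₃/P₄)^(1/γ) = 0.6589 L.

V₄ ≈ 0.659 L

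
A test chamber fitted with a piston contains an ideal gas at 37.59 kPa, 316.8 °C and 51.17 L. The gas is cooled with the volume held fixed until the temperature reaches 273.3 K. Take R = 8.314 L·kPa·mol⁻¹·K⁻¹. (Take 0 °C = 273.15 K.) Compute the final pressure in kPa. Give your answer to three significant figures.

Convert: T₁ = 590.0 K.
Isochoric, so P/T is constant: V₂ = V₁; P₂ = P₁·(T₂/T₁) = 17.41 kPa.

P₂ ≈ 17.4 kPa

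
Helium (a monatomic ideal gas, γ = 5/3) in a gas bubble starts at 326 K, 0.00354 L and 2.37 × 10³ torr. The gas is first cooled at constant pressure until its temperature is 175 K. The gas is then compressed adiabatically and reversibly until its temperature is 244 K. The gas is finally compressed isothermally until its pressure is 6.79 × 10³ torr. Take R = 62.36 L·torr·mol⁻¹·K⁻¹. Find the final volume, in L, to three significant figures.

V₄ ≈ 0.000925 L

P constant ⇒ V ∝ T: P₂ = P₁; V₂ = V₁·(T₂/T₁) = 0.001900 L.
Adiabatic (γ = 5/3), T V^(γ−1) and P V^γ constant: P₃ = P₂·(T₃/T₂)^(γ/(γ−1)) = 5440 torr; V₃ = V₂·(T₂/T₃)^(1/(γ−1)) = 0.001154 L.
Isothermal, so P V is constant: T₄ = T₃; V₄ = V₃·(P₃/P₄) = 0.0009248 L.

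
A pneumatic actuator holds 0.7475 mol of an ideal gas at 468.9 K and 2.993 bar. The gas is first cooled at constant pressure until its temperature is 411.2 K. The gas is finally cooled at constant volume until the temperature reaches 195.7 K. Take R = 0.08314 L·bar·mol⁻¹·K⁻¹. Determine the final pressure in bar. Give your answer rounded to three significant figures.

P₃ ≈ 1.42 bar

From PV = nRT: V₁ = nRT₁/P₁ = 9.736 L.
Isobaric, so V/T is constant: P₂ = P₁; V₂ = V₁·(T₂/T₁) = 8.538 L.
V constant ⇒ P ∝ T: V₃ = V₂; P₃ = P₂·(T₃/T₂) = 1.424 bar.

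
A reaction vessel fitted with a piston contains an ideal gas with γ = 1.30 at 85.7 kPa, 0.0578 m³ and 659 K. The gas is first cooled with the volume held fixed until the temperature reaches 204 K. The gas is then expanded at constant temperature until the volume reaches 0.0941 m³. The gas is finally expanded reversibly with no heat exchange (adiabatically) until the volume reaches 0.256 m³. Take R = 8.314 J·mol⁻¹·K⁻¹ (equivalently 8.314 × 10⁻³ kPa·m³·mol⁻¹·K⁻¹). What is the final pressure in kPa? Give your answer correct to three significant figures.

Isochoric, so P/T is constant: V₂ = V₁; P₂ = P₁·(T₂/T₁) = 26.53 kPa.
T constant ⇒ Boyle's law P V = const: T₃ = T₂; P₃ = P₂·(V₂/V₃) = 16.30 kPa.
Adiabatic (γ = 1.30), T V^(γ−1) and P V^γ constant: T₄ = T₃·(V₃/V₄)^(γ−1) = 151.1 K; P₄ = P₃·(V₃/V₄)^γ = 4.436 kPa.

P₄ ≈ 4.44 kPa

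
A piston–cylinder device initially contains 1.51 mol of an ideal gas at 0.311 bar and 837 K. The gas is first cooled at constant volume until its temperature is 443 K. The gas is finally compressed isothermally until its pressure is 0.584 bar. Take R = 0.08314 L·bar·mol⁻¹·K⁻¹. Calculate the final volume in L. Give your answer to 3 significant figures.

From PV = nRT: V₁ = nRT₁/P₁ = 337.9 L.
Isochoric, so P/T is constant: V₂ = V₁; P₂ = P₁·(T₂/T₁) = 0.1646 bar.
Isothermal, so P V is constant: T₃ = T₂; V₃ = V₂·(P₂/P₃) = 95.23 L.

V₃ ≈ 95.2 L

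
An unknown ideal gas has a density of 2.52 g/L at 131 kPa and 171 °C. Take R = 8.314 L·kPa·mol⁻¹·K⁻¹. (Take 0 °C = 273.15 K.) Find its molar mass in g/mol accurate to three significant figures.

ρ = PM/(RT) ⇒ M = ρRT/P = (2.52 × 8.314 × 444.1) / 131

M ≈ 71.0 g/mol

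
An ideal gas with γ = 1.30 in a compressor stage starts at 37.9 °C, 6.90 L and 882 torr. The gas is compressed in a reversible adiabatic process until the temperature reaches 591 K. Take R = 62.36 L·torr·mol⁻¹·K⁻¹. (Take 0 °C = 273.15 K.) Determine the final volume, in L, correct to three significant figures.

Convert: T₁ = 311.0 K.
Reversible adiabatic, γ = 1.30: P₂ = P₁·(T₂/T₁)^(γ/(γ−1)) = 1.424e+04 torr; V₂ = V₁·(T₁/T₂)^(1/(γ−1)) = 0.8122 L.

V₂ ≈ 0.812 L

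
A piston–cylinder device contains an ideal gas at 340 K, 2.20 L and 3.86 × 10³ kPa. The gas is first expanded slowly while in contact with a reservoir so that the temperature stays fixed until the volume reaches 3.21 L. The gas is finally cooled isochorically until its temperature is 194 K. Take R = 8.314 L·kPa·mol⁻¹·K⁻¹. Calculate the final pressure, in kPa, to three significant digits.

P₃ ≈ 1.51e+03 kPa

Isothermal, so P V is constant: T₂ = T₁; P₂ = P₁·(V₁/V₂) = 2645 kPa.
Isochoric, so P/T is constant: V₃ = V₂; P₃ = P₂·(T₃/T₂) = 1509 kPa.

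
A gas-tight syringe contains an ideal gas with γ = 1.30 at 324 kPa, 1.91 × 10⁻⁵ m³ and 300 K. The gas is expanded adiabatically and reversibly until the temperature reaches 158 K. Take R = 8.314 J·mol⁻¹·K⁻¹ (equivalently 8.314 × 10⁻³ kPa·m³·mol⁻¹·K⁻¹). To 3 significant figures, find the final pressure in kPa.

P₂ ≈ 20.1 kPa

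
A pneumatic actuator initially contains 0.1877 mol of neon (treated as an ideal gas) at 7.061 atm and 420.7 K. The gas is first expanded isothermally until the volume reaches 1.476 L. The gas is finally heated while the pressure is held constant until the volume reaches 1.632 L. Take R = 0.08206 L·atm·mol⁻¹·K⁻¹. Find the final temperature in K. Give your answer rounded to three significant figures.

From PV = nRT: V₁ = nRT₁/P₁ = 0.9177 L.
T constant ⇒ Boyle's law P V = const: T₂ = T₁; P₂ = P₁·(V₁/V₂) = 4.390 atm.
Isobaric, so V/T is constant: P₃ = P₂; T₃ = T₂·(V₃/V₂) = 465.2 K.

T₃ ≈ 465 K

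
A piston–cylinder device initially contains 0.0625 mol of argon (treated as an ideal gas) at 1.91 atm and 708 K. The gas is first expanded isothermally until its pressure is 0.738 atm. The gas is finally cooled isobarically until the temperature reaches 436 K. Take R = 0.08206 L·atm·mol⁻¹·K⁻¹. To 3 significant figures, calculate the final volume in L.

From PV = nRT: V₁ = nRT₁/P₁ = 1.901 L.
T constant ⇒ Boyle's law P V = const: T₂ = T₁; V₂ = V₁·(P₁/P₂) = 4.920 L.
P constant ⇒ V ∝ T: P₃ = P₂; V₃ = V₂·(T₃/T₂) = 3.030 L.

V₃ ≈ 3.03 L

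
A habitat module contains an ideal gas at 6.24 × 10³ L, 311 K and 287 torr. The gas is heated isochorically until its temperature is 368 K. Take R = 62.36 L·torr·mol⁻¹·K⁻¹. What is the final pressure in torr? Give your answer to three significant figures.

V constant ⇒ P ∝ T: V₂ = V₁; P₂ = P₁·(T₂/T₁) = 339.6 torr.

P₂ ≈ 340 torr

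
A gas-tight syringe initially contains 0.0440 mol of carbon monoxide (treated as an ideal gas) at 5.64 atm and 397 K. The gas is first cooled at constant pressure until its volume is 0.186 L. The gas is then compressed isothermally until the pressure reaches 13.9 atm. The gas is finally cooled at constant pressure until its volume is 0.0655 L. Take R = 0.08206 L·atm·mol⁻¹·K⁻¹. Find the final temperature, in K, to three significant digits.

From PV = nRT: V₁ = nRT₁/P₁ = 0.2542 L.
P constant ⇒ V ∝ T: P₂ = P₁; T₂ = T₁·(V₂/V₁) = 290.5 K.
Isothermal, so P V is constant: T₃ = T₂; V₃ = V₂·(P₂/P₃) = 0.07547 L.
P constant ⇒ V ∝ T: P₄ = P₃; T₄ = T₃·(V₄/V₃) = 252.2 K.

T₄ ≈ 252 K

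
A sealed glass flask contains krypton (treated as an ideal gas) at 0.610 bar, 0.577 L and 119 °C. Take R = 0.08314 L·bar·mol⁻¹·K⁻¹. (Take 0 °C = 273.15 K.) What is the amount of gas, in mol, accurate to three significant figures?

n ≈ 0.0108 mol

Convert: T = 392.15 K.
PV = nRT ⇒ n = PV/(RT) = (0.610 × 0.577) / (0.08314 × 392.15)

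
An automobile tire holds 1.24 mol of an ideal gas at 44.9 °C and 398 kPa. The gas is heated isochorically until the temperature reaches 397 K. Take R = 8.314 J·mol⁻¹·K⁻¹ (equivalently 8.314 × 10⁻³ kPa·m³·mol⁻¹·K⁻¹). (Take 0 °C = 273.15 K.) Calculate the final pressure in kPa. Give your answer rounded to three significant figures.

P₂ ≈ 497 kPa

Convert: T₁ = 318.0 K.
From PV = nRT: V₁ = nRT₁/P₁ = 0.008238 m³.
V constant ⇒ P ∝ T: V₂ = V₁; P₂ = P₁·(T₂/T₁) = 496.8 kPa.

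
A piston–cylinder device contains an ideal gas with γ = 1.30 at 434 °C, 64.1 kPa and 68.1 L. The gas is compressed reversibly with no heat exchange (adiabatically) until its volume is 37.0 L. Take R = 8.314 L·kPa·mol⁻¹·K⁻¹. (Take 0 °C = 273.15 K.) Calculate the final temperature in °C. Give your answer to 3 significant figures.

Convert: T₁ = 707.1 K.
Reversible adiabatic, γ = 1.30: T₂ = T₁·(V₁/V₂)^(γ−1) = 849.2 K; P₂ = P₁·(V₁/V₂)^γ = 141.7 kPa.

T₂ ≈ 576 °C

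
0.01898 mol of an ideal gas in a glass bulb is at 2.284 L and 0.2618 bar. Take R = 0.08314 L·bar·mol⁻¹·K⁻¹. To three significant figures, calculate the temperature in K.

T ≈ 379 K

PV = nRT ⇒ T = PV/(nR) = (0.2618 × 2.284) / (0.01898 × 0.08314)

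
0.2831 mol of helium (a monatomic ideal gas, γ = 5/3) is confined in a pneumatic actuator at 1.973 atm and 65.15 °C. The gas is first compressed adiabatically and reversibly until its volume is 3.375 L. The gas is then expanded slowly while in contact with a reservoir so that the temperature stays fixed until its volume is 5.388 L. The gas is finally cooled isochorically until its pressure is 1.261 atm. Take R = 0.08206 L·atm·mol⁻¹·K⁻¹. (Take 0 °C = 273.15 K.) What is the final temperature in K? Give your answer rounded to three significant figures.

T₄ ≈ 292 K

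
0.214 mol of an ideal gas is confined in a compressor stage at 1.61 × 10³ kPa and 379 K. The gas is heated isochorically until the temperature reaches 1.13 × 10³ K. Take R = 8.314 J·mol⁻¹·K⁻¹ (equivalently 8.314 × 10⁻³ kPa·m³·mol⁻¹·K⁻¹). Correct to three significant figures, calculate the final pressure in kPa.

P₂ ≈ 4.80e+03 kPa

From PV = nRT: V₁ = nRT₁/P₁ = 0.0004188 m³.
V constant ⇒ P ∝ T: V₂ = V₁; P₂ = P₁·(T₂/T₁) = 4800 kPa.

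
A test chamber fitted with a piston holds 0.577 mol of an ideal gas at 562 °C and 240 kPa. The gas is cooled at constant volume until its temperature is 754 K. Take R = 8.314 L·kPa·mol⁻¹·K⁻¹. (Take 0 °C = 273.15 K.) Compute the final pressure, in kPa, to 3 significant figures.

P₂ ≈ 217 kPa

Convert: T₁ = 835.1 K.
From PV = nRT: V₁ = nRT₁/P₁ = 16.69 L.
Isochoric, so P/T is constant: V₂ = V₁; P₂ = P₁·(T₂/T₁) = 216.7 kPa.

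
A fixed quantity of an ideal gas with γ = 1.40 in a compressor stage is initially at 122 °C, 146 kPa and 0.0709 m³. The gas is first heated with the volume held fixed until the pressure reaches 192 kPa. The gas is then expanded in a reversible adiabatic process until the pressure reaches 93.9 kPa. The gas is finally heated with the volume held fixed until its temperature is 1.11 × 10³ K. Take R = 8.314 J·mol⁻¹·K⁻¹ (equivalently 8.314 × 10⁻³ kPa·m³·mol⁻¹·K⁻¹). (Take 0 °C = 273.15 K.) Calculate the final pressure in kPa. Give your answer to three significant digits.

P₄ ≈ 246 kPa

Convert: T₁ = 395.1 K.
V constant ⇒ P ∝ T: V₂ = V₁; T₂ = T₁·(P₂/P₁) = 519.6 K.
Adiabatic (γ = 1.40), T V^(γ−1) and P V^γ constant: T₃ = T₂·(P₃/P₂)^((γ−1)/γ) = 423.6 K; V₃ = V₂·(P₂/P₃)^(1/γ) = 0.1182 m³.
Isochoric, so P/T is constant: V₄ = V₃; P₄ = P₃·(T₄/T₃) = 246.1 kPa.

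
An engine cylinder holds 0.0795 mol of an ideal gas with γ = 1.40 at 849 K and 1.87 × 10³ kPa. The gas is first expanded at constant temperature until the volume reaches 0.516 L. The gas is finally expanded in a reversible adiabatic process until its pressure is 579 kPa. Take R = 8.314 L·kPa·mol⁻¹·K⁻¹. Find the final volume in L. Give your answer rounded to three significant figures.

From PV = nRT: V₁ = nRT₁/P₁ = 0.3001 L.
Isothermal, so P V is constant: T₂ = T₁; P₂ = P₁·(V₁/V₂) = 1088 kPa.
Reversible adiabatic, γ = 1.40: T₃ = T₂·(P₃/P₂)^((γ−1)/γ) = 709.1 K; V₃ = V₂·(P₂/P₃)^(1/γ) = 0.8095 L.

V₃ ≈ 0.809 L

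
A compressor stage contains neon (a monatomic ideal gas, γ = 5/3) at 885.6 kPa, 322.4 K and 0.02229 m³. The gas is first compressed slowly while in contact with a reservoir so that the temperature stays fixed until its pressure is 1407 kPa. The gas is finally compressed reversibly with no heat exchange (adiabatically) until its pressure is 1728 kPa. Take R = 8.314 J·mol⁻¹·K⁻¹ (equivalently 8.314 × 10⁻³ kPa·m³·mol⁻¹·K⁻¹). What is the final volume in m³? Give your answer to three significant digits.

T constant ⇒ Boyle's law P V = const: T₂ = T₁; V₂ = V₁·(P₁/P₂) = 0.01403 m³.
Reversible adiabatic, γ = 5/3: T₃ = T₂·(P₃/P₂)^((γ−1)/γ) = 350.0 K; V₃ = V₂·(P₂/P₃)^(1/γ) = 0.01240 m³.

V₃ ≈ 0.0124 m³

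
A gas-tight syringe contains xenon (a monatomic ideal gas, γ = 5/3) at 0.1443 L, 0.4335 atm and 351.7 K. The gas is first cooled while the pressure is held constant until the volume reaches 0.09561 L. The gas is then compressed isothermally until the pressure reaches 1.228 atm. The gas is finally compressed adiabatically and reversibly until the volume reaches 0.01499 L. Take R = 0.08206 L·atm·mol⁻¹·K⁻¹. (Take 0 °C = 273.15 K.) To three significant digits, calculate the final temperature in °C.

T₄ ≈ 127 °C

Isobaric, so V/T is constant: P₂ = P₁; T₂ = T₁·(V₂/V₁) = 233.0 K.
Isothermal, so P V is constant: T₃ = T₂; V₃ = V₂·(P₂/P₃) = 0.03375 L.
Adiabatic (γ = 5/3), T V^(γ−1) and P V^γ constant: T₄ = T₃·(V₃/V₄)^(γ−1) = 400.3 K; P₄ = P₃·(V₃/V₄)^γ = 4.750 atm.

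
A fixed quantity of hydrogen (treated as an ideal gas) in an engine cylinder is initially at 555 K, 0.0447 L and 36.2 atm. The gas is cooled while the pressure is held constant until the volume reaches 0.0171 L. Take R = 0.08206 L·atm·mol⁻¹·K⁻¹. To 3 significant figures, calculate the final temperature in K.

P constant ⇒ V ∝ T: P₂ = P₁; T₂ = T₁·(V₂/V₁) = 212.3 K.

T₂ ≈ 212 K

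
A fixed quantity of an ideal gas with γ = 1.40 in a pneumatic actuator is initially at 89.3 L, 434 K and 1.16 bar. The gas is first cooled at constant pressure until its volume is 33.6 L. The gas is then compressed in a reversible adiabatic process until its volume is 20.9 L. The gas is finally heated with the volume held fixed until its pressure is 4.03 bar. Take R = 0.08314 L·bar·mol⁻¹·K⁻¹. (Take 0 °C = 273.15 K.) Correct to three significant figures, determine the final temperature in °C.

Isobaric, so V/T is constant: P₂ = P₁; T₂ = T₁·(V₂/V₁) = 163.3 K.
Reversible adiabatic, γ = 1.40: T₃ = T₂·(V₂/V₃)^(γ−1) = 197.4 K; P₃ = P₂·(V₂/V₃)^γ = 2.255 bar.
V constant ⇒ P ∝ T: V₄ = V₃; T₄ = T₃·(P₄/P₃) = 352.9 K.

T₄ ≈ 79.7 °C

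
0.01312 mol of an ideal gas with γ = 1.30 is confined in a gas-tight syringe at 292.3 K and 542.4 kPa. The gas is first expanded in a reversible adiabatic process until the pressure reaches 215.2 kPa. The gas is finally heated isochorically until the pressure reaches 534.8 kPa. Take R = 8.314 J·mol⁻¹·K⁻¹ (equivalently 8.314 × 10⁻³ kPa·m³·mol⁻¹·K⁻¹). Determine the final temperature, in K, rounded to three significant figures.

T₃ ≈ 587 K

From PV = nRT: V₁ = nRT₁/P₁ = 5.878e-05 m³.
Reversible adiabatic, γ = 1.30: T₂ = T₁·(P₂/P₁)^((γ−1)/γ) = 236.1 K; V₂ = V₁·(P₁/P₂)^(1/γ) = 0.0001197 m³.
V constant ⇒ P ∝ T: V₃ = V₂; T₃ = T₂·(P₃/P₂) = 586.9 K.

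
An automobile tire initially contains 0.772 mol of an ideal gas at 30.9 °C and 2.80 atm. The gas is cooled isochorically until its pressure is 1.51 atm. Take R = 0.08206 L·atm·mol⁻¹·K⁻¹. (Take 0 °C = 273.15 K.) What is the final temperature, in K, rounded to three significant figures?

T₂ ≈ 164 K

Convert: T₁ = 304.0 K.
From PV = nRT: V₁ = nRT₁/P₁ = 6.879 L.
Isochoric, so P/T is constant: V₂ = V₁; T₂ = T₁·(P₂/P₁) = 164.0 K.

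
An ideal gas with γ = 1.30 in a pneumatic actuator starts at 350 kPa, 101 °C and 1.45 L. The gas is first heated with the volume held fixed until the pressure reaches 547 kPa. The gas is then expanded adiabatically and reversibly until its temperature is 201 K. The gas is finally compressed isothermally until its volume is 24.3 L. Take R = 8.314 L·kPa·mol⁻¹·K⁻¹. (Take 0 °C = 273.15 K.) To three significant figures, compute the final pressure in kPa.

Convert: T₁ = 374.1 K.
V constant ⇒ P ∝ T: V₂ = V₁; T₂ = T₁·(P₂/P₁) = 584.7 K.
Reversible adiabatic, γ = 1.30: P₃ = P₂·(T₃/T₂)^(γ/(γ−1)) = 5.350 kPa; V₃ = V₂·(T₂/T₃)^(1/(γ−1)) = 50.96 L.
T constant ⇒ Boyle's law P V = const: T₄ = T₃; P₄ = P₃·(V₃/V₄) = 11.22 kPa.

P₄ ≈ 11.2 kPa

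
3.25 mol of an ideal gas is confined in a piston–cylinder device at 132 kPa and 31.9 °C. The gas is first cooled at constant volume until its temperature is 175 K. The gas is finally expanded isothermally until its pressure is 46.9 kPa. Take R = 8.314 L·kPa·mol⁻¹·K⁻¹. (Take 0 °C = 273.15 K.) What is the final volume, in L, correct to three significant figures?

V₃ ≈ 101 L

Convert: T₁ = 305.0 K.
From PV = nRT: V₁ = nRT₁/P₁ = 62.44 L.
Isochoric, so P/T is constant: V₂ = V₁; P₂ = P₁·(T₂/T₁) = 75.73 kPa.
Isothermal, so P V is constant: T₃ = T₂; V₃ = V₂·(P₂/P₃) = 100.8 L.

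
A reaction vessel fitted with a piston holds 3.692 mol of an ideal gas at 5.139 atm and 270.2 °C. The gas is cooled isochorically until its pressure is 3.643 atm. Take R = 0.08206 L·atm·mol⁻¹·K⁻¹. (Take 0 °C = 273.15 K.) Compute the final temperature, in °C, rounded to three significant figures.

Convert: T₁ = 543.3 K.
From PV = nRT: V₁ = nRT₁/P₁ = 32.03 L.
Isochoric, so P/T is constant: V₂ = V₁; T₂ = T₁·(P₂/P₁) = 385.2 K.

T₂ ≈ 112 °C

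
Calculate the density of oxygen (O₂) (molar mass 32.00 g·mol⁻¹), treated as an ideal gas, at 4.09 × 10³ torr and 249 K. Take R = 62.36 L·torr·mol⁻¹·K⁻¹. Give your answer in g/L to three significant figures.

ρ ≈ 8.43 g/L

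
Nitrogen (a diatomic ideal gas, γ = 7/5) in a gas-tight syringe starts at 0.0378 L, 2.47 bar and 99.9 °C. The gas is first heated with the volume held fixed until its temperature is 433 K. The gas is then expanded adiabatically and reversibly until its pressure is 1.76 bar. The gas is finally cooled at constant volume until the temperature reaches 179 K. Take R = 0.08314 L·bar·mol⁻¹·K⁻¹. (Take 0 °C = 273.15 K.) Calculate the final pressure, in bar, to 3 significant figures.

P₄ ≈ 0.836 bar

Convert: T₁ = 373.0 K.
V constant ⇒ P ∝ T: V₂ = V₁; P₂ = P₁·(T₂/T₁) = 2.867 bar.
Reversible adiabatic, γ = 7/5: T₃ = T₂·(P₃/P₂)^((γ−1)/γ) = 376.7 K; V₃ = V₂·(P₂/P₃)^(1/γ) = 0.05356 L.
Isochoric, so P/T is constant: V₄ = V₃; P₄ = P₃·(T₄/T₃) = 0.8364 bar.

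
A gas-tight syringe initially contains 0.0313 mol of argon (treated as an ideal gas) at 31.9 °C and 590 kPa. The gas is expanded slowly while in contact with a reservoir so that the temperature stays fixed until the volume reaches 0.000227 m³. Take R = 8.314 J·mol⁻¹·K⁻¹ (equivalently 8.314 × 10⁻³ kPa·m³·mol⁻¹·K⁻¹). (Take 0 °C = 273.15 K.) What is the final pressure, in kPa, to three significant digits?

P₂ ≈ 350 kPa

Convert: T₁ = 305.0 K.
From PV = nRT: V₁ = nRT₁/P₁ = 0.0001345 m³.
Isothermal, so P V is constant: T₂ = T₁; P₂ = P₁·(V₁/V₂) = 349.7 kPa.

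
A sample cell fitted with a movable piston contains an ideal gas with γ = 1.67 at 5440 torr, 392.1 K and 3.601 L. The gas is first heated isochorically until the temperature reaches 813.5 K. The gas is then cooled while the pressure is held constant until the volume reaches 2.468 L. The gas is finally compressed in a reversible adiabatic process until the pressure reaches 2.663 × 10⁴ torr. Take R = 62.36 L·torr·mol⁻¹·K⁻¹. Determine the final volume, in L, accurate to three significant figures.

Isochoric, so P/T is constant: V₂ = V₁; P₂ = P₁·(T₂/T₁) = 1.129e+04 torr.
Isobaric, so V/T is constant: P₃ = P₂; T₃ = T₂·(V₃/V₂) = 557.5 K.
Adiabatic (γ = 1.67), T V^(γ−1) and P V^γ constant: T₄ = T₃·(P₄/P₃)^((γ−1)/γ) = 786.8 K; V₄ = V₃·(P₃/P₄)^(1/γ) = 1.476 L.

V₄ ≈ 1.48 L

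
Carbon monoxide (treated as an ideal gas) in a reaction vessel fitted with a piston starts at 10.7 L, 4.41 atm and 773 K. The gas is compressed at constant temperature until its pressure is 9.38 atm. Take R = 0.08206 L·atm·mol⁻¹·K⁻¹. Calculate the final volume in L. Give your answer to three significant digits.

T constant ⇒ Boyle's law P V = const: T₂ = T₁; V₂ = V₁·(P₁/P₂) = 5.031 L.

V₂ ≈ 5.03 L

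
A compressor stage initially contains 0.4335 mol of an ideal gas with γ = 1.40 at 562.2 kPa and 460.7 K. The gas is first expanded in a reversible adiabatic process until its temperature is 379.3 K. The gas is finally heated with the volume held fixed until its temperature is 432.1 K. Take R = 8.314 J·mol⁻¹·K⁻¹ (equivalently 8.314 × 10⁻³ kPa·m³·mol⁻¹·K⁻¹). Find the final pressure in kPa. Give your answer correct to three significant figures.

P₃ ≈ 324 kPa

From PV = nRT: V₁ = nRT₁/P₁ = 0.002953 m³.
Adiabatic (γ = 1.40), T V^(γ−1) and P V^γ constant: P₂ = P₁·(T₂/T₁)^(γ/(γ−1)) = 284.7 kPa; V₂ = V₁·(T₁/T₂)^(1/(γ−1)) = 0.004802 m³.
Isochoric, so P/T is constant: V₃ = V₂; P₃ = P₂·(T₃/T₂) = 324.3 kPa.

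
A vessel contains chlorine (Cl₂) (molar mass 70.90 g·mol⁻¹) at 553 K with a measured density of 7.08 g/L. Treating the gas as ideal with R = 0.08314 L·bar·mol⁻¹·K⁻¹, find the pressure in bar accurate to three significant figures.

P ≈ 4.59 bar

ρ = PM/(RT) ⇒ P = ρRT/M = (7.08 × 0.08314 × 553.0) / 70.90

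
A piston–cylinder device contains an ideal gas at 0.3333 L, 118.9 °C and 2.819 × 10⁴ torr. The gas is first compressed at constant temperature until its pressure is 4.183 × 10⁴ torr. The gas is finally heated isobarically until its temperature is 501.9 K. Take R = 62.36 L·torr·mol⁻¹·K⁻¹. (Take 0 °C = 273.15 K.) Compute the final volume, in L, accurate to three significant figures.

Convert: T₁ = 392.0 K.
T constant ⇒ Boyle's law P V = const: T₂ = T₁; V₂ = V₁·(P₁/P₂) = 0.2246 L.
Isobaric, so V/T is constant: P₃ = P₂; V₃ = V₂·(T₃/T₂) = 0.2876 L.

V₃ ≈ 0.288 L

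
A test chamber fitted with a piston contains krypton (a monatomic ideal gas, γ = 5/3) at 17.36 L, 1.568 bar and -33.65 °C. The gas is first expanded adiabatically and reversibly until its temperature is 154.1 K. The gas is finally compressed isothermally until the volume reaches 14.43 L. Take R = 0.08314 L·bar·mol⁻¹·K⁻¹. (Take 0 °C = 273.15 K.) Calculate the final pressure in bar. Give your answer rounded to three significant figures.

P₃ ≈ 1.21 bar

Convert: T₁ = 239.5 K.
Adiabatic (γ = 5/3), T V^(γ−1) and P V^γ constant: P₂ = P₁·(T₂/T₁)^(γ/(γ−1)) = 0.5207 bar; V₂ = V₁·(T₁/T₂)^(1/(γ−1)) = 33.64 L.
Isothermal, so P V is constant: T₃ = T₂; P₃ = P₂·(V₂/V₃) = 1.214 bar.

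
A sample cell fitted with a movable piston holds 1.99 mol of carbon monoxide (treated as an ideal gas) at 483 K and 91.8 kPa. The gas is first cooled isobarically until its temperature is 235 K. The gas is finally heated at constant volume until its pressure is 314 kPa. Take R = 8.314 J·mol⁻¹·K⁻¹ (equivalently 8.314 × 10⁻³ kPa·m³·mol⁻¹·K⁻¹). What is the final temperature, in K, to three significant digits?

T₃ ≈ 804 K

From PV = nRT: V₁ = nRT₁/P₁ = 0.08705 m³.
Isobaric, so V/T is constant: P₂ = P₁; V₂ = V₁·(T₂/T₁) = 0.04235 m³.
V constant ⇒ P ∝ T: V₃ = V₂; T₃ = T₂·(P₃/P₂) = 803.8 K.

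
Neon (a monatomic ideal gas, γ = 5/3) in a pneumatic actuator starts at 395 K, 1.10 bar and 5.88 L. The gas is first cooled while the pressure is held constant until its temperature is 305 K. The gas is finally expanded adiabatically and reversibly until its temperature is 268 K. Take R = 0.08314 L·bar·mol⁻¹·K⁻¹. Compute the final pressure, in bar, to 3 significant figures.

P constant ⇒ V ∝ T: P₂ = P₁; V₂ = V₁·(T₂/T₁) = 4.540 L.
Reversible adiabatic, γ = 5/3: P₃ = P₂·(T₃/T₂)^(γ/(γ−1)) = 0.7961 bar; V₃ = V₂·(T₂/T₃)^(1/(γ−1)) = 5.512 L.

P₃ ≈ 0.796 bar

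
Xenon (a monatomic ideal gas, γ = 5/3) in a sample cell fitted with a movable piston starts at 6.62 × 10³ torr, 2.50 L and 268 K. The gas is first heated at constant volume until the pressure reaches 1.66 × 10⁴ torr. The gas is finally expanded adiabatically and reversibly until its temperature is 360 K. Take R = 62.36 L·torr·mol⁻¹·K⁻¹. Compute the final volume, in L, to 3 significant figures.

Isochoric, so P/T is constant: V₂ = V₁; T₂ = T₁·(P₂/P₁) = 672.0 K.
Adiabatic (γ = 5/3), T V^(γ−1) and P V^γ constant: P₃ = P₂·(T₃/T₂)^(γ/(γ−1)) = 3487 torr; V₃ = V₂·(T₂/T₃)^(1/(γ−1)) = 6.376 L.

V₃ ≈ 6.38 L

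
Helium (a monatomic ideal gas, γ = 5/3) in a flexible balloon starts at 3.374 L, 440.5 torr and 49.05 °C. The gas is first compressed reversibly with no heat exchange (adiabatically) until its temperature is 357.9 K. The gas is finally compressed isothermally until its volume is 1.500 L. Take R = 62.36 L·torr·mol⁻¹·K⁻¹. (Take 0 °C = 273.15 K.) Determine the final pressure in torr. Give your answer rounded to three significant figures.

P₃ ≈ 1.10e+03 torr

Convert: T₁ = 322.2 K.
Reversible adiabatic, γ = 5/3: P₂ = P₁·(T₂/T₁)^(γ/(γ−1)) = 572.8 torr; V₂ = V₁·(T₁/T₂)^(1/(γ−1)) = 2.882 L.
T constant ⇒ Boyle's law P V = const: T₃ = T₂; P₃ = P₂·(V₂/V₃) = 1101 torr.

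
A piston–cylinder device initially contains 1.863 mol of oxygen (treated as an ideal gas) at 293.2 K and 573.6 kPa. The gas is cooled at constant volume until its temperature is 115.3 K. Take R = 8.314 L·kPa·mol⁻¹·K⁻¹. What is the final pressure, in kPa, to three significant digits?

From PV = nRT: V₁ = nRT₁/P₁ = 7.917 L.
V constant ⇒ P ∝ T: V₂ = V₁; P₂ = P₁·(T₂/T₁) = 225.6 kPa.

P₂ ≈ 226 kPa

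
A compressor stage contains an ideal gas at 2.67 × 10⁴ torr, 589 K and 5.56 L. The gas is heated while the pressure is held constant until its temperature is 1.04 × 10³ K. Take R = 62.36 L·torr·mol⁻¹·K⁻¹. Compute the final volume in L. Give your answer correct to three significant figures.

V₂ ≈ 9.82 L

P constant ⇒ V ∝ T: P₂ = P₁; V₂ = V₁·(T₂/T₁) = 9.817 L.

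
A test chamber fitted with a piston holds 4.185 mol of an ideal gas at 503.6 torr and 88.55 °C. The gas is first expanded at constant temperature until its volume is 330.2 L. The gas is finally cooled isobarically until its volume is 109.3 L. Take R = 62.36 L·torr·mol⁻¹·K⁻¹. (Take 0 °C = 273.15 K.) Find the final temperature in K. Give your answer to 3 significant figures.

Convert: T₁ = 361.7 K.
From PV = nRT: V₁ = nRT₁/P₁ = 187.4 L.
T constant ⇒ Boyle's law P V = const: T₂ = T₁; P₂ = P₁·(V₁/V₂) = 285.9 torr.
Isobaric, so V/T is constant: P₃ = P₂; T₃ = T₂·(V₃/V₂) = 119.7 K.

T₃ ≈ 120 K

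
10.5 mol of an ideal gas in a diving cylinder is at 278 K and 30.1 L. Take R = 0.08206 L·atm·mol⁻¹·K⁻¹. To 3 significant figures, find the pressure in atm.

P ≈ 7.96 atm

PV = nRT ⇒ P = nRT/V = (10.5 × 0.08206 × 278) / 30.1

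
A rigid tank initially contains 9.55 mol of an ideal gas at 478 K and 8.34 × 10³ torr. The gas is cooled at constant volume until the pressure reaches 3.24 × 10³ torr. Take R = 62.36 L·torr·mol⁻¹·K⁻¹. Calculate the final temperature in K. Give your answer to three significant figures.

From PV = nRT: V₁ = nRT₁/P₁ = 34.13 L.
Isochoric, so P/T is constant: V₂ = V₁; T₂ = T₁·(P₂/P₁) = 185.7 K.

T₂ ≈ 186 K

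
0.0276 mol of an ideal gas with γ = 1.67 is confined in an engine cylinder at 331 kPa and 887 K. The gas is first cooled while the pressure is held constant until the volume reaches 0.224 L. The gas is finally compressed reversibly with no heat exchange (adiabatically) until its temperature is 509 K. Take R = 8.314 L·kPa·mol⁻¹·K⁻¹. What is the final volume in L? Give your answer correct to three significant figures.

From PV = nRT: V₁ = nRT₁/P₁ = 0.6149 L.
Isobaric, so V/T is constant: P₂ = P₁; T₂ = T₁·(V₂/V₁) = 323.1 K.
Adiabatic (γ = 1.67), T V^(γ−1) and P V^γ constant: P₃ = P₂·(T₃/T₂)^(γ/(γ−1)) = 1027 kPa; V₃ = V₂·(T₂/T₃)^(1/(γ−1)) = 0.1137 L.

V₃ ≈ 0.114 L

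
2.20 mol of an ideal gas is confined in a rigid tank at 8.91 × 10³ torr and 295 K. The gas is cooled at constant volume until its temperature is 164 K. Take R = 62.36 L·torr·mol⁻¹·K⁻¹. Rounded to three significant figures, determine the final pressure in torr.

From PV = nRT: V₁ = nRT₁/P₁ = 4.542 L.
V constant ⇒ P ∝ T: V₂ = V₁; P₂ = P₁·(T₂/T₁) = 4953 torr.

P₂ ≈ 4.95e+03 torr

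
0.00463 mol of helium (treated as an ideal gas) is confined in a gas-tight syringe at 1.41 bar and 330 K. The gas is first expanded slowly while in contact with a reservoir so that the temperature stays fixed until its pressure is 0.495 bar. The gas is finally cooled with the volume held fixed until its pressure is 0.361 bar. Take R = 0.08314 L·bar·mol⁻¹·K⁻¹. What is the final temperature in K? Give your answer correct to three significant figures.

T₃ ≈ 241 K

From PV = nRT: V₁ = nRT₁/P₁ = 0.09009 L.
Isothermal, so P V is constant: T₂ = T₁; V₂ = V₁·(P₁/P₂) = 0.2566 L.
Isochoric, so P/T is constant: V₃ = V₂; T₃ = T₂·(P₃/P₂) = 240.7 K.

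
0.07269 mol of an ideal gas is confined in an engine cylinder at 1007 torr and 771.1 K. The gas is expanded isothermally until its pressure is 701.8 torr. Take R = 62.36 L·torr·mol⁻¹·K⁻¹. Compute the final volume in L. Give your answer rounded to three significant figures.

From PV = nRT: V₁ = nRT₁/P₁ = 3.471 L.
T constant ⇒ Boyle's law P V = const: T₂ = T₁; V₂ = V₁·(P₁/P₂) = 4.981 L.

V₂ ≈ 4.98 L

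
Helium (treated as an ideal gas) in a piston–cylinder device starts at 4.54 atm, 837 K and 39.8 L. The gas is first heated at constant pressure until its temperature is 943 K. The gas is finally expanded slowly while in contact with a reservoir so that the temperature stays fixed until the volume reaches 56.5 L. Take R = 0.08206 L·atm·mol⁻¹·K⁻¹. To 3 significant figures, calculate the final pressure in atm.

P₃ ≈ 3.60 atm

P constant ⇒ V ∝ T: P₂ = P₁; V₂ = V₁·(T₂/T₁) = 44.84 L.
T constant ⇒ Boyle's law P V = const: T₃ = T₂; P₃ = P₂·(V₂/V₃) = 3.603 atm.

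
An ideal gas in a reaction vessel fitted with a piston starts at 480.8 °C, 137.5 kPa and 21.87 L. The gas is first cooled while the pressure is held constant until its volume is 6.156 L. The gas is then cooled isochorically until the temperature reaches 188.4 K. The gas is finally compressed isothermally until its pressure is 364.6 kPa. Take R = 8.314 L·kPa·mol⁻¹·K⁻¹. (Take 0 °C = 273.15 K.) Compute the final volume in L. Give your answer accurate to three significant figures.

Convert: T₁ = 754.0 K.
Isobaric, so V/T is constant: P₂ = P₁; T₂ = T₁·(V₂/V₁) = 212.2 K.
Isochoric, so P/T is constant: V₃ = V₂; P₃ = P₂·(T₃/T₂) = 122.1 kPa.
Isothermal, so P V is constant: T₄ = T₃; V₄ = V₃·(P₃/P₄) = 2.061 L.

V₄ ≈ 2.06 L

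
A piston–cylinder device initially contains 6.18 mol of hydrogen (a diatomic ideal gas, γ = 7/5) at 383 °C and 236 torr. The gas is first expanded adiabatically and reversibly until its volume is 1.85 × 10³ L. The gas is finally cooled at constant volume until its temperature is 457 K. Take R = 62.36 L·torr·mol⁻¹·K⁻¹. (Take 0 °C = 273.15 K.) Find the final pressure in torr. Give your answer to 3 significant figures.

P₃ ≈ 95.2 torr

Convert: T₁ = 656.1 K.
From PV = nRT: V₁ = nRT₁/P₁ = 1071 L.
Adiabatic (γ = 7/5), T V^(γ−1) and P V^γ constant: T₂ = T₁·(V₁/V₂)^(γ−1) = 527.4 K; P₂ = P₁·(V₁/V₂)^γ = 109.9 torr.
V constant ⇒ P ∝ T: V₃ = V₂; P₃ = P₂·(T₃/T₂) = 95.20 torr.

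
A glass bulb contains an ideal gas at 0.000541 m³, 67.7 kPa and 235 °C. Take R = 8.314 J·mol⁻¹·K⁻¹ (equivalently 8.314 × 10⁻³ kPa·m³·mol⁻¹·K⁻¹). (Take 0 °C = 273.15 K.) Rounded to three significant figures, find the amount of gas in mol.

n ≈ 0.00867 mol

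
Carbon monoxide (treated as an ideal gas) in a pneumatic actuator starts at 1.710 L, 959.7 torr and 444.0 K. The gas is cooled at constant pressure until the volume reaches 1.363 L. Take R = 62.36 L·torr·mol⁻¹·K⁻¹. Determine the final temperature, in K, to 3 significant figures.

T₂ ≈ 354 K

P constant ⇒ V ∝ T: P₂ = P₁; T₂ = T₁·(V₂/V₁) = 353.9 K.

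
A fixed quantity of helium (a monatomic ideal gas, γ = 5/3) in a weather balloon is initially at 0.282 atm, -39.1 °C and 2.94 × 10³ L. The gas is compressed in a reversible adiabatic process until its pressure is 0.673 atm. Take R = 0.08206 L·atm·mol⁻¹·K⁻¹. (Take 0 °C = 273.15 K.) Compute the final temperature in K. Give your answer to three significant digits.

T₂ ≈ 331 K

Convert: T₁ = 234.0 K.
Adiabatic (γ = 5/3), T V^(γ−1) and P V^γ constant: T₂ = T₁·(P₂/P₁)^((γ−1)/γ) = 331.4 K; V₂ = V₁·(P₁/P₂)^(1/γ) = 1745 L.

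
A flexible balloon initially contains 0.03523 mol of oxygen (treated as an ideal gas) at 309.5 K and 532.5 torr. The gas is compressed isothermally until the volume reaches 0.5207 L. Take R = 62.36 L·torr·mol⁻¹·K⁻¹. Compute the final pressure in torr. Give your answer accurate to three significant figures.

From PV = nRT: V₁ = nRT₁/P₁ = 1.277 L.
Isothermal, so P V is constant: T₂ = T₁; P₂ = P₁·(V₁/V₂) = 1306 torr.

P₂ ≈ 1.31e+03 torr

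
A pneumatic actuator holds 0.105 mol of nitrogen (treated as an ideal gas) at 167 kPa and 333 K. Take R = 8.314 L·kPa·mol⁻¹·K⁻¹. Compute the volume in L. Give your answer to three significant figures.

PV = nRT ⇒ V = nRT/P = (0.105 × 8.314 × 333) / 167

V ≈ 1.74 L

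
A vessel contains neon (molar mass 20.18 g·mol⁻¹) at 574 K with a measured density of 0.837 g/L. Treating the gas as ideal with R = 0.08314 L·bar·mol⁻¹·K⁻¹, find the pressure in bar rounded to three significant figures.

P ≈ 1.98 bar

ρ = PM/(RT) ⇒ P = ρRT/M = (0.837 × 0.08314 × 574.0) / 20.18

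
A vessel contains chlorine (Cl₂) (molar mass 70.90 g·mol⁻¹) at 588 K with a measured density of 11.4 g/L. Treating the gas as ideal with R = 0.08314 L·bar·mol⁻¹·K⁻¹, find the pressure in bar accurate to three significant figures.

ρ = PM/(RT) ⇒ P = ρRT/M = (11.4 × 0.08314 × 588.0) / 70.90

P ≈ 7.86 bar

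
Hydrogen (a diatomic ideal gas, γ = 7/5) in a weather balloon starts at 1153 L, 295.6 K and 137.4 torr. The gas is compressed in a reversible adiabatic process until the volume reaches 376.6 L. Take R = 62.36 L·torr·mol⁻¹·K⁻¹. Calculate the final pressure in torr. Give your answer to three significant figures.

Reversible adiabatic, γ = 7/5: T₂ = T₁·(V₁/V₂)^(γ−1) = 462.5 K; P₂ = P₁·(V₁/V₂)^γ = 658.1 torr.

P₂ ≈ 658 torr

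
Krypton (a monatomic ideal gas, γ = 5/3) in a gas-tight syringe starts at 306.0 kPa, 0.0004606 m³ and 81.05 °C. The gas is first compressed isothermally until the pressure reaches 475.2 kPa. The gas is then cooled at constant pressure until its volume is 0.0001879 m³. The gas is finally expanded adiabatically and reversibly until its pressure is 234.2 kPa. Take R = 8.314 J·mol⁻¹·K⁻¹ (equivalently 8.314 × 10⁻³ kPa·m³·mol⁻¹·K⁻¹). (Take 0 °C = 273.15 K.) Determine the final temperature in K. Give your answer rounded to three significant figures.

Convert: T₁ = 354.2 K.
T constant ⇒ Boyle's law P V = const: T₂ = T₁; V₂ = V₁·(P₁/P₂) = 0.0002966 m³.
P constant ⇒ V ∝ T: P₃ = P₂; T₃ = T₂·(V₃/V₂) = 224.4 K.
Adiabatic (γ = 5/3), T V^(γ−1) and P V^γ constant: T₄ = T₃·(P₄/P₃)^((γ−1)/γ) = 169.1 K; V₄ = V₃·(P₃/P₄)^(1/γ) = 0.0002873 m³.

T₄ ≈ 169 K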